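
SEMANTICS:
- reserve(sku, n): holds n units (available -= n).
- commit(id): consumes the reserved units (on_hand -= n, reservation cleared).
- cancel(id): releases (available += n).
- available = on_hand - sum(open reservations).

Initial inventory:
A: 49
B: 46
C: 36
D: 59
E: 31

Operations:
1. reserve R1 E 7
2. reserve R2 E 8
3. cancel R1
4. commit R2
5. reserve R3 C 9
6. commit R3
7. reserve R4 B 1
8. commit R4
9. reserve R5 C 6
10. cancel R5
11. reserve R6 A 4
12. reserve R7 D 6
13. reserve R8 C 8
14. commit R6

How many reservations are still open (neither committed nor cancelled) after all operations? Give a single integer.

Step 1: reserve R1 E 7 -> on_hand[A=49 B=46 C=36 D=59 E=31] avail[A=49 B=46 C=36 D=59 E=24] open={R1}
Step 2: reserve R2 E 8 -> on_hand[A=49 B=46 C=36 D=59 E=31] avail[A=49 B=46 C=36 D=59 E=16] open={R1,R2}
Step 3: cancel R1 -> on_hand[A=49 B=46 C=36 D=59 E=31] avail[A=49 B=46 C=36 D=59 E=23] open={R2}
Step 4: commit R2 -> on_hand[A=49 B=46 C=36 D=59 E=23] avail[A=49 B=46 C=36 D=59 E=23] open={}
Step 5: reserve R3 C 9 -> on_hand[A=49 B=46 C=36 D=59 E=23] avail[A=49 B=46 C=27 D=59 E=23] open={R3}
Step 6: commit R3 -> on_hand[A=49 B=46 C=27 D=59 E=23] avail[A=49 B=46 C=27 D=59 E=23] open={}
Step 7: reserve R4 B 1 -> on_hand[A=49 B=46 C=27 D=59 E=23] avail[A=49 B=45 C=27 D=59 E=23] open={R4}
Step 8: commit R4 -> on_hand[A=49 B=45 C=27 D=59 E=23] avail[A=49 B=45 C=27 D=59 E=23] open={}
Step 9: reserve R5 C 6 -> on_hand[A=49 B=45 C=27 D=59 E=23] avail[A=49 B=45 C=21 D=59 E=23] open={R5}
Step 10: cancel R5 -> on_hand[A=49 B=45 C=27 D=59 E=23] avail[A=49 B=45 C=27 D=59 E=23] open={}
Step 11: reserve R6 A 4 -> on_hand[A=49 B=45 C=27 D=59 E=23] avail[A=45 B=45 C=27 D=59 E=23] open={R6}
Step 12: reserve R7 D 6 -> on_hand[A=49 B=45 C=27 D=59 E=23] avail[A=45 B=45 C=27 D=53 E=23] open={R6,R7}
Step 13: reserve R8 C 8 -> on_hand[A=49 B=45 C=27 D=59 E=23] avail[A=45 B=45 C=19 D=53 E=23] open={R6,R7,R8}
Step 14: commit R6 -> on_hand[A=45 B=45 C=27 D=59 E=23] avail[A=45 B=45 C=19 D=53 E=23] open={R7,R8}
Open reservations: ['R7', 'R8'] -> 2

Answer: 2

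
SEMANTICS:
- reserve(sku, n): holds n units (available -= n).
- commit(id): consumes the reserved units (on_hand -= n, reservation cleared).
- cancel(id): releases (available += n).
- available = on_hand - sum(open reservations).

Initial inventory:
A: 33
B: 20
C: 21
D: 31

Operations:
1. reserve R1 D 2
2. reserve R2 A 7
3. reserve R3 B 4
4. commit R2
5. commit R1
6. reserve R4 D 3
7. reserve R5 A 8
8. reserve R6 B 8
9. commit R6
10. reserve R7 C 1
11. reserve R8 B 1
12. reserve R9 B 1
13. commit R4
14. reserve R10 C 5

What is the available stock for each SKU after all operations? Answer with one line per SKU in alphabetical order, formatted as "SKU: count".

Step 1: reserve R1 D 2 -> on_hand[A=33 B=20 C=21 D=31] avail[A=33 B=20 C=21 D=29] open={R1}
Step 2: reserve R2 A 7 -> on_hand[A=33 B=20 C=21 D=31] avail[A=26 B=20 C=21 D=29] open={R1,R2}
Step 3: reserve R3 B 4 -> on_hand[A=33 B=20 C=21 D=31] avail[A=26 B=16 C=21 D=29] open={R1,R2,R3}
Step 4: commit R2 -> on_hand[A=26 B=20 C=21 D=31] avail[A=26 B=16 C=21 D=29] open={R1,R3}
Step 5: commit R1 -> on_hand[A=26 B=20 C=21 D=29] avail[A=26 B=16 C=21 D=29] open={R3}
Step 6: reserve R4 D 3 -> on_hand[A=26 B=20 C=21 D=29] avail[A=26 B=16 C=21 D=26] open={R3,R4}
Step 7: reserve R5 A 8 -> on_hand[A=26 B=20 C=21 D=29] avail[A=18 B=16 C=21 D=26] open={R3,R4,R5}
Step 8: reserve R6 B 8 -> on_hand[A=26 B=20 C=21 D=29] avail[A=18 B=8 C=21 D=26] open={R3,R4,R5,R6}
Step 9: commit R6 -> on_hand[A=26 B=12 C=21 D=29] avail[A=18 B=8 C=21 D=26] open={R3,R4,R5}
Step 10: reserve R7 C 1 -> on_hand[A=26 B=12 C=21 D=29] avail[A=18 B=8 C=20 D=26] open={R3,R4,R5,R7}
Step 11: reserve R8 B 1 -> on_hand[A=26 B=12 C=21 D=29] avail[A=18 B=7 C=20 D=26] open={R3,R4,R5,R7,R8}
Step 12: reserve R9 B 1 -> on_hand[A=26 B=12 C=21 D=29] avail[A=18 B=6 C=20 D=26] open={R3,R4,R5,R7,R8,R9}
Step 13: commit R4 -> on_hand[A=26 B=12 C=21 D=26] avail[A=18 B=6 C=20 D=26] open={R3,R5,R7,R8,R9}
Step 14: reserve R10 C 5 -> on_hand[A=26 B=12 C=21 D=26] avail[A=18 B=6 C=15 D=26] open={R10,R3,R5,R7,R8,R9}

Answer: A: 18
B: 6
C: 15
D: 26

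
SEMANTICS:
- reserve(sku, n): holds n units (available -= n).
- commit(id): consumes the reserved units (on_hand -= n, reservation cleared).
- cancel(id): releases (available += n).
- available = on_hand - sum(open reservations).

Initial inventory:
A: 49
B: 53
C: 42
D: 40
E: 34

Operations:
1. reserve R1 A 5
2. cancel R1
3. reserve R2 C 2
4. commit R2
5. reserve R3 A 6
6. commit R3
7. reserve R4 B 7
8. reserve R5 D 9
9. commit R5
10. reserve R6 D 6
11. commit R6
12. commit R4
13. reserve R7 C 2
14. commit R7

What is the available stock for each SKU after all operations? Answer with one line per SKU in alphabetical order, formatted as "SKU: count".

Step 1: reserve R1 A 5 -> on_hand[A=49 B=53 C=42 D=40 E=34] avail[A=44 B=53 C=42 D=40 E=34] open={R1}
Step 2: cancel R1 -> on_hand[A=49 B=53 C=42 D=40 E=34] avail[A=49 B=53 C=42 D=40 E=34] open={}
Step 3: reserve R2 C 2 -> on_hand[A=49 B=53 C=42 D=40 E=34] avail[A=49 B=53 C=40 D=40 E=34] open={R2}
Step 4: commit R2 -> on_hand[A=49 B=53 C=40 D=40 E=34] avail[A=49 B=53 C=40 D=40 E=34] open={}
Step 5: reserve R3 A 6 -> on_hand[A=49 B=53 C=40 D=40 E=34] avail[A=43 B=53 C=40 D=40 E=34] open={R3}
Step 6: commit R3 -> on_hand[A=43 B=53 C=40 D=40 E=34] avail[A=43 B=53 C=40 D=40 E=34] open={}
Step 7: reserve R4 B 7 -> on_hand[A=43 B=53 C=40 D=40 E=34] avail[A=43 B=46 C=40 D=40 E=34] open={R4}
Step 8: reserve R5 D 9 -> on_hand[A=43 B=53 C=40 D=40 E=34] avail[A=43 B=46 C=40 D=31 E=34] open={R4,R5}
Step 9: commit R5 -> on_hand[A=43 B=53 C=40 D=31 E=34] avail[A=43 B=46 C=40 D=31 E=34] open={R4}
Step 10: reserve R6 D 6 -> on_hand[A=43 B=53 C=40 D=31 E=34] avail[A=43 B=46 C=40 D=25 E=34] open={R4,R6}
Step 11: commit R6 -> on_hand[A=43 B=53 C=40 D=25 E=34] avail[A=43 B=46 C=40 D=25 E=34] open={R4}
Step 12: commit R4 -> on_hand[A=43 B=46 C=40 D=25 E=34] avail[A=43 B=46 C=40 D=25 E=34] open={}
Step 13: reserve R7 C 2 -> on_hand[A=43 B=46 C=40 D=25 E=34] avail[A=43 B=46 C=38 D=25 E=34] open={R7}
Step 14: commit R7 -> on_hand[A=43 B=46 C=38 D=25 E=34] avail[A=43 B=46 C=38 D=25 E=34] open={}

Answer: A: 43
B: 46
C: 38
D: 25
E: 34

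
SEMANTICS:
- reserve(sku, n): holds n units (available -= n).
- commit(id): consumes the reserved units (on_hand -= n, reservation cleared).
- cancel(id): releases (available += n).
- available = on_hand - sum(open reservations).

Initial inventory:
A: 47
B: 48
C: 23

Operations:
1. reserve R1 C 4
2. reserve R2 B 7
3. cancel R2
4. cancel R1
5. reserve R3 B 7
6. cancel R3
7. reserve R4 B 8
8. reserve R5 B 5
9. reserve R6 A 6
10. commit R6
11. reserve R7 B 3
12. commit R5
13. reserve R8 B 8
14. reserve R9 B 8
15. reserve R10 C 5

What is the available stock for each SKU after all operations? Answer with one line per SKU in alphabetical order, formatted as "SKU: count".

Step 1: reserve R1 C 4 -> on_hand[A=47 B=48 C=23] avail[A=47 B=48 C=19] open={R1}
Step 2: reserve R2 B 7 -> on_hand[A=47 B=48 C=23] avail[A=47 B=41 C=19] open={R1,R2}
Step 3: cancel R2 -> on_hand[A=47 B=48 C=23] avail[A=47 B=48 C=19] open={R1}
Step 4: cancel R1 -> on_hand[A=47 B=48 C=23] avail[A=47 B=48 C=23] open={}
Step 5: reserve R3 B 7 -> on_hand[A=47 B=48 C=23] avail[A=47 B=41 C=23] open={R3}
Step 6: cancel R3 -> on_hand[A=47 B=48 C=23] avail[A=47 B=48 C=23] open={}
Step 7: reserve R4 B 8 -> on_hand[A=47 B=48 C=23] avail[A=47 B=40 C=23] open={R4}
Step 8: reserve R5 B 5 -> on_hand[A=47 B=48 C=23] avail[A=47 B=35 C=23] open={R4,R5}
Step 9: reserve R6 A 6 -> on_hand[A=47 B=48 C=23] avail[A=41 B=35 C=23] open={R4,R5,R6}
Step 10: commit R6 -> on_hand[A=41 B=48 C=23] avail[A=41 B=35 C=23] open={R4,R5}
Step 11: reserve R7 B 3 -> on_hand[A=41 B=48 C=23] avail[A=41 B=32 C=23] open={R4,R5,R7}
Step 12: commit R5 -> on_hand[A=41 B=43 C=23] avail[A=41 B=32 C=23] open={R4,R7}
Step 13: reserve R8 B 8 -> on_hand[A=41 B=43 C=23] avail[A=41 B=24 C=23] open={R4,R7,R8}
Step 14: reserve R9 B 8 -> on_hand[A=41 B=43 C=23] avail[A=41 B=16 C=23] open={R4,R7,R8,R9}
Step 15: reserve R10 C 5 -> on_hand[A=41 B=43 C=23] avail[A=41 B=16 C=18] open={R10,R4,R7,R8,R9}

Answer: A: 41
B: 16
C: 18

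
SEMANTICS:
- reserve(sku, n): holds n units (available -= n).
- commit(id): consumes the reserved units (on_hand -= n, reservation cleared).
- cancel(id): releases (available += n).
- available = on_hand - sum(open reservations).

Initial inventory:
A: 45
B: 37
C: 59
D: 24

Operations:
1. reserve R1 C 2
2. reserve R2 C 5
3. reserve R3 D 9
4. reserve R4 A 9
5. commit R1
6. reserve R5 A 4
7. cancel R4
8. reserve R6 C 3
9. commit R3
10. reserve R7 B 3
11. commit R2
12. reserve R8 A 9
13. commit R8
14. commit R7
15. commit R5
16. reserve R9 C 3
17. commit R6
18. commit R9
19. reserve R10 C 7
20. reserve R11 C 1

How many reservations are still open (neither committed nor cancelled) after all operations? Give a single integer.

Step 1: reserve R1 C 2 -> on_hand[A=45 B=37 C=59 D=24] avail[A=45 B=37 C=57 D=24] open={R1}
Step 2: reserve R2 C 5 -> on_hand[A=45 B=37 C=59 D=24] avail[A=45 B=37 C=52 D=24] open={R1,R2}
Step 3: reserve R3 D 9 -> on_hand[A=45 B=37 C=59 D=24] avail[A=45 B=37 C=52 D=15] open={R1,R2,R3}
Step 4: reserve R4 A 9 -> on_hand[A=45 B=37 C=59 D=24] avail[A=36 B=37 C=52 D=15] open={R1,R2,R3,R4}
Step 5: commit R1 -> on_hand[A=45 B=37 C=57 D=24] avail[A=36 B=37 C=52 D=15] open={R2,R3,R4}
Step 6: reserve R5 A 4 -> on_hand[A=45 B=37 C=57 D=24] avail[A=32 B=37 C=52 D=15] open={R2,R3,R4,R5}
Step 7: cancel R4 -> on_hand[A=45 B=37 C=57 D=24] avail[A=41 B=37 C=52 D=15] open={R2,R3,R5}
Step 8: reserve R6 C 3 -> on_hand[A=45 B=37 C=57 D=24] avail[A=41 B=37 C=49 D=15] open={R2,R3,R5,R6}
Step 9: commit R3 -> on_hand[A=45 B=37 C=57 D=15] avail[A=41 B=37 C=49 D=15] open={R2,R5,R6}
Step 10: reserve R7 B 3 -> on_hand[A=45 B=37 C=57 D=15] avail[A=41 B=34 C=49 D=15] open={R2,R5,R6,R7}
Step 11: commit R2 -> on_hand[A=45 B=37 C=52 D=15] avail[A=41 B=34 C=49 D=15] open={R5,R6,R7}
Step 12: reserve R8 A 9 -> on_hand[A=45 B=37 C=52 D=15] avail[A=32 B=34 C=49 D=15] open={R5,R6,R7,R8}
Step 13: commit R8 -> on_hand[A=36 B=37 C=52 D=15] avail[A=32 B=34 C=49 D=15] open={R5,R6,R7}
Step 14: commit R7 -> on_hand[A=36 B=34 C=52 D=15] avail[A=32 B=34 C=49 D=15] open={R5,R6}
Step 15: commit R5 -> on_hand[A=32 B=34 C=52 D=15] avail[A=32 B=34 C=49 D=15] open={R6}
Step 16: reserve R9 C 3 -> on_hand[A=32 B=34 C=52 D=15] avail[A=32 B=34 C=46 D=15] open={R6,R9}
Step 17: commit R6 -> on_hand[A=32 B=34 C=49 D=15] avail[A=32 B=34 C=46 D=15] open={R9}
Step 18: commit R9 -> on_hand[A=32 B=34 C=46 D=15] avail[A=32 B=34 C=46 D=15] open={}
Step 19: reserve R10 C 7 -> on_hand[A=32 B=34 C=46 D=15] avail[A=32 B=34 C=39 D=15] open={R10}
Step 20: reserve R11 C 1 -> on_hand[A=32 B=34 C=46 D=15] avail[A=32 B=34 C=38 D=15] open={R10,R11}
Open reservations: ['R10', 'R11'] -> 2

Answer: 2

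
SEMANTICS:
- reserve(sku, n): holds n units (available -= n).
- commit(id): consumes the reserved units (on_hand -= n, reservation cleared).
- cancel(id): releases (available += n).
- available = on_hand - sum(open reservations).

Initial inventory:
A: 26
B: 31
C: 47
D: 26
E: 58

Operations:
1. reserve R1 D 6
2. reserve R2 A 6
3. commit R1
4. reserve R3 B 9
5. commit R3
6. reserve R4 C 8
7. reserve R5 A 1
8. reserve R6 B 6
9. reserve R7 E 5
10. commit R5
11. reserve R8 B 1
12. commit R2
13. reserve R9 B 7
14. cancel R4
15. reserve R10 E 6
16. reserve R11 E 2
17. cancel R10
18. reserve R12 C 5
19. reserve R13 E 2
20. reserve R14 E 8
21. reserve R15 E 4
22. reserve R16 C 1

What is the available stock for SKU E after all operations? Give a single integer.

Step 1: reserve R1 D 6 -> on_hand[A=26 B=31 C=47 D=26 E=58] avail[A=26 B=31 C=47 D=20 E=58] open={R1}
Step 2: reserve R2 A 6 -> on_hand[A=26 B=31 C=47 D=26 E=58] avail[A=20 B=31 C=47 D=20 E=58] open={R1,R2}
Step 3: commit R1 -> on_hand[A=26 B=31 C=47 D=20 E=58] avail[A=20 B=31 C=47 D=20 E=58] open={R2}
Step 4: reserve R3 B 9 -> on_hand[A=26 B=31 C=47 D=20 E=58] avail[A=20 B=22 C=47 D=20 E=58] open={R2,R3}
Step 5: commit R3 -> on_hand[A=26 B=22 C=47 D=20 E=58] avail[A=20 B=22 C=47 D=20 E=58] open={R2}
Step 6: reserve R4 C 8 -> on_hand[A=26 B=22 C=47 D=20 E=58] avail[A=20 B=22 C=39 D=20 E=58] open={R2,R4}
Step 7: reserve R5 A 1 -> on_hand[A=26 B=22 C=47 D=20 E=58] avail[A=19 B=22 C=39 D=20 E=58] open={R2,R4,R5}
Step 8: reserve R6 B 6 -> on_hand[A=26 B=22 C=47 D=20 E=58] avail[A=19 B=16 C=39 D=20 E=58] open={R2,R4,R5,R6}
Step 9: reserve R7 E 5 -> on_hand[A=26 B=22 C=47 D=20 E=58] avail[A=19 B=16 C=39 D=20 E=53] open={R2,R4,R5,R6,R7}
Step 10: commit R5 -> on_hand[A=25 B=22 C=47 D=20 E=58] avail[A=19 B=16 C=39 D=20 E=53] open={R2,R4,R6,R7}
Step 11: reserve R8 B 1 -> on_hand[A=25 B=22 C=47 D=20 E=58] avail[A=19 B=15 C=39 D=20 E=53] open={R2,R4,R6,R7,R8}
Step 12: commit R2 -> on_hand[A=19 B=22 C=47 D=20 E=58] avail[A=19 B=15 C=39 D=20 E=53] open={R4,R6,R7,R8}
Step 13: reserve R9 B 7 -> on_hand[A=19 B=22 C=47 D=20 E=58] avail[A=19 B=8 C=39 D=20 E=53] open={R4,R6,R7,R8,R9}
Step 14: cancel R4 -> on_hand[A=19 B=22 C=47 D=20 E=58] avail[A=19 B=8 C=47 D=20 E=53] open={R6,R7,R8,R9}
Step 15: reserve R10 E 6 -> on_hand[A=19 B=22 C=47 D=20 E=58] avail[A=19 B=8 C=47 D=20 E=47] open={R10,R6,R7,R8,R9}
Step 16: reserve R11 E 2 -> on_hand[A=19 B=22 C=47 D=20 E=58] avail[A=19 B=8 C=47 D=20 E=45] open={R10,R11,R6,R7,R8,R9}
Step 17: cancel R10 -> on_hand[A=19 B=22 C=47 D=20 E=58] avail[A=19 B=8 C=47 D=20 E=51] open={R11,R6,R7,R8,R9}
Step 18: reserve R12 C 5 -> on_hand[A=19 B=22 C=47 D=20 E=58] avail[A=19 B=8 C=42 D=20 E=51] open={R11,R12,R6,R7,R8,R9}
Step 19: reserve R13 E 2 -> on_hand[A=19 B=22 C=47 D=20 E=58] avail[A=19 B=8 C=42 D=20 E=49] open={R11,R12,R13,R6,R7,R8,R9}
Step 20: reserve R14 E 8 -> on_hand[A=19 B=22 C=47 D=20 E=58] avail[A=19 B=8 C=42 D=20 E=41] open={R11,R12,R13,R14,R6,R7,R8,R9}
Step 21: reserve R15 E 4 -> on_hand[A=19 B=22 C=47 D=20 E=58] avail[A=19 B=8 C=42 D=20 E=37] open={R11,R12,R13,R14,R15,R6,R7,R8,R9}
Step 22: reserve R16 C 1 -> on_hand[A=19 B=22 C=47 D=20 E=58] avail[A=19 B=8 C=41 D=20 E=37] open={R11,R12,R13,R14,R15,R16,R6,R7,R8,R9}
Final available[E] = 37

Answer: 37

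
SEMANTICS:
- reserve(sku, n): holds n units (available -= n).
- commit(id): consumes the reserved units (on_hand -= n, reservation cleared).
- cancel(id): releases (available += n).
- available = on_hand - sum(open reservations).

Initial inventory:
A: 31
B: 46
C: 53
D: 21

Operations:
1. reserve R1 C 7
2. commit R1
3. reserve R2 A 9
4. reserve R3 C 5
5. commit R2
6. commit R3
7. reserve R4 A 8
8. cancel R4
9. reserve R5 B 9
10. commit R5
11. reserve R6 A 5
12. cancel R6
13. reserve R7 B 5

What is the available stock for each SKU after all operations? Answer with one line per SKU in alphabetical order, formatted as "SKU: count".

Step 1: reserve R1 C 7 -> on_hand[A=31 B=46 C=53 D=21] avail[A=31 B=46 C=46 D=21] open={R1}
Step 2: commit R1 -> on_hand[A=31 B=46 C=46 D=21] avail[A=31 B=46 C=46 D=21] open={}
Step 3: reserve R2 A 9 -> on_hand[A=31 B=46 C=46 D=21] avail[A=22 B=46 C=46 D=21] open={R2}
Step 4: reserve R3 C 5 -> on_hand[A=31 B=46 C=46 D=21] avail[A=22 B=46 C=41 D=21] open={R2,R3}
Step 5: commit R2 -> on_hand[A=22 B=46 C=46 D=21] avail[A=22 B=46 C=41 D=21] open={R3}
Step 6: commit R3 -> on_hand[A=22 B=46 C=41 D=21] avail[A=22 B=46 C=41 D=21] open={}
Step 7: reserve R4 A 8 -> on_hand[A=22 B=46 C=41 D=21] avail[A=14 B=46 C=41 D=21] open={R4}
Step 8: cancel R4 -> on_hand[A=22 B=46 C=41 D=21] avail[A=22 B=46 C=41 D=21] open={}
Step 9: reserve R5 B 9 -> on_hand[A=22 B=46 C=41 D=21] avail[A=22 B=37 C=41 D=21] open={R5}
Step 10: commit R5 -> on_hand[A=22 B=37 C=41 D=21] avail[A=22 B=37 C=41 D=21] open={}
Step 11: reserve R6 A 5 -> on_hand[A=22 B=37 C=41 D=21] avail[A=17 B=37 C=41 D=21] open={R6}
Step 12: cancel R6 -> on_hand[A=22 B=37 C=41 D=21] avail[A=22 B=37 C=41 D=21] open={}
Step 13: reserve R7 B 5 -> on_hand[A=22 B=37 C=41 D=21] avail[A=22 B=32 C=41 D=21] open={R7}

Answer: A: 22
B: 32
C: 41
D: 21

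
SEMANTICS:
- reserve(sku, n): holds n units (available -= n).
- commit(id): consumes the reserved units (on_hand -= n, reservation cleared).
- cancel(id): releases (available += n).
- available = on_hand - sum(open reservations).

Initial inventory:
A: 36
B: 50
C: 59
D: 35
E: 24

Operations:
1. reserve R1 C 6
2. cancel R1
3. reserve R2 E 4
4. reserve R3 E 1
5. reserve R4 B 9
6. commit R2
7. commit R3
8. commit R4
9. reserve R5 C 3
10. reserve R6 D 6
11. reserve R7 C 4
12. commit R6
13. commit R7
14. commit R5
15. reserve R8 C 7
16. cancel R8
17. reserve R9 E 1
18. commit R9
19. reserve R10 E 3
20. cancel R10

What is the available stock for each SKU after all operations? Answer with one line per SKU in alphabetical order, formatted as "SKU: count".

Step 1: reserve R1 C 6 -> on_hand[A=36 B=50 C=59 D=35 E=24] avail[A=36 B=50 C=53 D=35 E=24] open={R1}
Step 2: cancel R1 -> on_hand[A=36 B=50 C=59 D=35 E=24] avail[A=36 B=50 C=59 D=35 E=24] open={}
Step 3: reserve R2 E 4 -> on_hand[A=36 B=50 C=59 D=35 E=24] avail[A=36 B=50 C=59 D=35 E=20] open={R2}
Step 4: reserve R3 E 1 -> on_hand[A=36 B=50 C=59 D=35 E=24] avail[A=36 B=50 C=59 D=35 E=19] open={R2,R3}
Step 5: reserve R4 B 9 -> on_hand[A=36 B=50 C=59 D=35 E=24] avail[A=36 B=41 C=59 D=35 E=19] open={R2,R3,R4}
Step 6: commit R2 -> on_hand[A=36 B=50 C=59 D=35 E=20] avail[A=36 B=41 C=59 D=35 E=19] open={R3,R4}
Step 7: commit R3 -> on_hand[A=36 B=50 C=59 D=35 E=19] avail[A=36 B=41 C=59 D=35 E=19] open={R4}
Step 8: commit R4 -> on_hand[A=36 B=41 C=59 D=35 E=19] avail[A=36 B=41 C=59 D=35 E=19] open={}
Step 9: reserve R5 C 3 -> on_hand[A=36 B=41 C=59 D=35 E=19] avail[A=36 B=41 C=56 D=35 E=19] open={R5}
Step 10: reserve R6 D 6 -> on_hand[A=36 B=41 C=59 D=35 E=19] avail[A=36 B=41 C=56 D=29 E=19] open={R5,R6}
Step 11: reserve R7 C 4 -> on_hand[A=36 B=41 C=59 D=35 E=19] avail[A=36 B=41 C=52 D=29 E=19] open={R5,R6,R7}
Step 12: commit R6 -> on_hand[A=36 B=41 C=59 D=29 E=19] avail[A=36 B=41 C=52 D=29 E=19] open={R5,R7}
Step 13: commit R7 -> on_hand[A=36 B=41 C=55 D=29 E=19] avail[A=36 B=41 C=52 D=29 E=19] open={R5}
Step 14: commit R5 -> on_hand[A=36 B=41 C=52 D=29 E=19] avail[A=36 B=41 C=52 D=29 E=19] open={}
Step 15: reserve R8 C 7 -> on_hand[A=36 B=41 C=52 D=29 E=19] avail[A=36 B=41 C=45 D=29 E=19] open={R8}
Step 16: cancel R8 -> on_hand[A=36 B=41 C=52 D=29 E=19] avail[A=36 B=41 C=52 D=29 E=19] open={}
Step 17: reserve R9 E 1 -> on_hand[A=36 B=41 C=52 D=29 E=19] avail[A=36 B=41 C=52 D=29 E=18] open={R9}
Step 18: commit R9 -> on_hand[A=36 B=41 C=52 D=29 E=18] avail[A=36 B=41 C=52 D=29 E=18] open={}
Step 19: reserve R10 E 3 -> on_hand[A=36 B=41 C=52 D=29 E=18] avail[A=36 B=41 C=52 D=29 E=15] open={R10}
Step 20: cancel R10 -> on_hand[A=36 B=41 C=52 D=29 E=18] avail[A=36 B=41 C=52 D=29 E=18] open={}

Answer: A: 36
B: 41
C: 52
D: 29
E: 18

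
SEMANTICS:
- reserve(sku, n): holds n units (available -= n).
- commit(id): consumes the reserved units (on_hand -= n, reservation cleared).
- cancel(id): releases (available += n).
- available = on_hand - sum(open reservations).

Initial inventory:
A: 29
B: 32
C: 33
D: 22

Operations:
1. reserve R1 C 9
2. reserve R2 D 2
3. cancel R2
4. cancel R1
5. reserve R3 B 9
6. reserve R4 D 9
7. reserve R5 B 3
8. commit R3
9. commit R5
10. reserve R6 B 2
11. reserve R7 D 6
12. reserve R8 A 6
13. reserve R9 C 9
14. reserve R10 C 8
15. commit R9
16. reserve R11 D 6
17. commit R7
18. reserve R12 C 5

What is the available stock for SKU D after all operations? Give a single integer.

Step 1: reserve R1 C 9 -> on_hand[A=29 B=32 C=33 D=22] avail[A=29 B=32 C=24 D=22] open={R1}
Step 2: reserve R2 D 2 -> on_hand[A=29 B=32 C=33 D=22] avail[A=29 B=32 C=24 D=20] open={R1,R2}
Step 3: cancel R2 -> on_hand[A=29 B=32 C=33 D=22] avail[A=29 B=32 C=24 D=22] open={R1}
Step 4: cancel R1 -> on_hand[A=29 B=32 C=33 D=22] avail[A=29 B=32 C=33 D=22] open={}
Step 5: reserve R3 B 9 -> on_hand[A=29 B=32 C=33 D=22] avail[A=29 B=23 C=33 D=22] open={R3}
Step 6: reserve R4 D 9 -> on_hand[A=29 B=32 C=33 D=22] avail[A=29 B=23 C=33 D=13] open={R3,R4}
Step 7: reserve R5 B 3 -> on_hand[A=29 B=32 C=33 D=22] avail[A=29 B=20 C=33 D=13] open={R3,R4,R5}
Step 8: commit R3 -> on_hand[A=29 B=23 C=33 D=22] avail[A=29 B=20 C=33 D=13] open={R4,R5}
Step 9: commit R5 -> on_hand[A=29 B=20 C=33 D=22] avail[A=29 B=20 C=33 D=13] open={R4}
Step 10: reserve R6 B 2 -> on_hand[A=29 B=20 C=33 D=22] avail[A=29 B=18 C=33 D=13] open={R4,R6}
Step 11: reserve R7 D 6 -> on_hand[A=29 B=20 C=33 D=22] avail[A=29 B=18 C=33 D=7] open={R4,R6,R7}
Step 12: reserve R8 A 6 -> on_hand[A=29 B=20 C=33 D=22] avail[A=23 B=18 C=33 D=7] open={R4,R6,R7,R8}
Step 13: reserve R9 C 9 -> on_hand[A=29 B=20 C=33 D=22] avail[A=23 B=18 C=24 D=7] open={R4,R6,R7,R8,R9}
Step 14: reserve R10 C 8 -> on_hand[A=29 B=20 C=33 D=22] avail[A=23 B=18 C=16 D=7] open={R10,R4,R6,R7,R8,R9}
Step 15: commit R9 -> on_hand[A=29 B=20 C=24 D=22] avail[A=23 B=18 C=16 D=7] open={R10,R4,R6,R7,R8}
Step 16: reserve R11 D 6 -> on_hand[A=29 B=20 C=24 D=22] avail[A=23 B=18 C=16 D=1] open={R10,R11,R4,R6,R7,R8}
Step 17: commit R7 -> on_hand[A=29 B=20 C=24 D=16] avail[A=23 B=18 C=16 D=1] open={R10,R11,R4,R6,R8}
Step 18: reserve R12 C 5 -> on_hand[A=29 B=20 C=24 D=16] avail[A=23 B=18 C=11 D=1] open={R10,R11,R12,R4,R6,R8}
Final available[D] = 1

Answer: 1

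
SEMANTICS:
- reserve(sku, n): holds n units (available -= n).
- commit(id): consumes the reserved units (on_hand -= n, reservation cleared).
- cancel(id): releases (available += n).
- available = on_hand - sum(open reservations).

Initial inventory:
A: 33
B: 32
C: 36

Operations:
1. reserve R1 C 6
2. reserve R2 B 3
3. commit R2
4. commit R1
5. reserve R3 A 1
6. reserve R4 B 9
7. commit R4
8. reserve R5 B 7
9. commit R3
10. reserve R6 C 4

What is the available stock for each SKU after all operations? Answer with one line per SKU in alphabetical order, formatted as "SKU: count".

Answer: A: 32
B: 13
C: 26

Derivation:
Step 1: reserve R1 C 6 -> on_hand[A=33 B=32 C=36] avail[A=33 B=32 C=30] open={R1}
Step 2: reserve R2 B 3 -> on_hand[A=33 B=32 C=36] avail[A=33 B=29 C=30] open={R1,R2}
Step 3: commit R2 -> on_hand[A=33 B=29 C=36] avail[A=33 B=29 C=30] open={R1}
Step 4: commit R1 -> on_hand[A=33 B=29 C=30] avail[A=33 B=29 C=30] open={}
Step 5: reserve R3 A 1 -> on_hand[A=33 B=29 C=30] avail[A=32 B=29 C=30] open={R3}
Step 6: reserve R4 B 9 -> on_hand[A=33 B=29 C=30] avail[A=32 B=20 C=30] open={R3,R4}
Step 7: commit R4 -> on_hand[A=33 B=20 C=30] avail[A=32 B=20 C=30] open={R3}
Step 8: reserve R5 B 7 -> on_hand[A=33 B=20 C=30] avail[A=32 B=13 C=30] open={R3,R5}
Step 9: commit R3 -> on_hand[A=32 B=20 C=30] avail[A=32 B=13 C=30] open={R5}
Step 10: reserve R6 C 4 -> on_hand[A=32 B=20 C=30] avail[A=32 B=13 C=26] open={R5,R6}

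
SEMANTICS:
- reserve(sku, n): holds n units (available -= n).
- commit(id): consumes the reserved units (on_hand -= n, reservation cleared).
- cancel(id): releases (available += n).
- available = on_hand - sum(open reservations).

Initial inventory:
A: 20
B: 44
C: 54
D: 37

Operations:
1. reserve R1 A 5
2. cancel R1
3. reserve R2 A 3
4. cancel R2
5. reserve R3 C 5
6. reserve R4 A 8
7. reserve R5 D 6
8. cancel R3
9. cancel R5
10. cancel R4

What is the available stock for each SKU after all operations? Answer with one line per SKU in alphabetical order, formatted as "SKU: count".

Answer: A: 20
B: 44
C: 54
D: 37

Derivation:
Step 1: reserve R1 A 5 -> on_hand[A=20 B=44 C=54 D=37] avail[A=15 B=44 C=54 D=37] open={R1}
Step 2: cancel R1 -> on_hand[A=20 B=44 C=54 D=37] avail[A=20 B=44 C=54 D=37] open={}
Step 3: reserve R2 A 3 -> on_hand[A=20 B=44 C=54 D=37] avail[A=17 B=44 C=54 D=37] open={R2}
Step 4: cancel R2 -> on_hand[A=20 B=44 C=54 D=37] avail[A=20 B=44 C=54 D=37] open={}
Step 5: reserve R3 C 5 -> on_hand[A=20 B=44 C=54 D=37] avail[A=20 B=44 C=49 D=37] open={R3}
Step 6: reserve R4 A 8 -> on_hand[A=20 B=44 C=54 D=37] avail[A=12 B=44 C=49 D=37] open={R3,R4}
Step 7: reserve R5 D 6 -> on_hand[A=20 B=44 C=54 D=37] avail[A=12 B=44 C=49 D=31] open={R3,R4,R5}
Step 8: cancel R3 -> on_hand[A=20 B=44 C=54 D=37] avail[A=12 B=44 C=54 D=31] open={R4,R5}
Step 9: cancel R5 -> on_hand[A=20 B=44 C=54 D=37] avail[A=12 B=44 C=54 D=37] open={R4}
Step 10: cancel R4 -> on_hand[A=20 B=44 C=54 D=37] avail[A=20 B=44 C=54 D=37] open={}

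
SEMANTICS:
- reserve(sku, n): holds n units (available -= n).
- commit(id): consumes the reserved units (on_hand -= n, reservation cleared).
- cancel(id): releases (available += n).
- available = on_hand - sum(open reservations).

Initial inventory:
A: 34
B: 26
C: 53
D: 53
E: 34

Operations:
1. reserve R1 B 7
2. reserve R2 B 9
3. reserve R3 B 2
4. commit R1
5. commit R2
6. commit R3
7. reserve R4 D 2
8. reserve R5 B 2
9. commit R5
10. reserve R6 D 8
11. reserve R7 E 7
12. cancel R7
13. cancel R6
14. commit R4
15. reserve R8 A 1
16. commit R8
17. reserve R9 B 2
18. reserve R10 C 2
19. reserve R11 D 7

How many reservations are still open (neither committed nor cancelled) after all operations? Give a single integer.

Step 1: reserve R1 B 7 -> on_hand[A=34 B=26 C=53 D=53 E=34] avail[A=34 B=19 C=53 D=53 E=34] open={R1}
Step 2: reserve R2 B 9 -> on_hand[A=34 B=26 C=53 D=53 E=34] avail[A=34 B=10 C=53 D=53 E=34] open={R1,R2}
Step 3: reserve R3 B 2 -> on_hand[A=34 B=26 C=53 D=53 E=34] avail[A=34 B=8 C=53 D=53 E=34] open={R1,R2,R3}
Step 4: commit R1 -> on_hand[A=34 B=19 C=53 D=53 E=34] avail[A=34 B=8 C=53 D=53 E=34] open={R2,R3}
Step 5: commit R2 -> on_hand[A=34 B=10 C=53 D=53 E=34] avail[A=34 B=8 C=53 D=53 E=34] open={R3}
Step 6: commit R3 -> on_hand[A=34 B=8 C=53 D=53 E=34] avail[A=34 B=8 C=53 D=53 E=34] open={}
Step 7: reserve R4 D 2 -> on_hand[A=34 B=8 C=53 D=53 E=34] avail[A=34 B=8 C=53 D=51 E=34] open={R4}
Step 8: reserve R5 B 2 -> on_hand[A=34 B=8 C=53 D=53 E=34] avail[A=34 B=6 C=53 D=51 E=34] open={R4,R5}
Step 9: commit R5 -> on_hand[A=34 B=6 C=53 D=53 E=34] avail[A=34 B=6 C=53 D=51 E=34] open={R4}
Step 10: reserve R6 D 8 -> on_hand[A=34 B=6 C=53 D=53 E=34] avail[A=34 B=6 C=53 D=43 E=34] open={R4,R6}
Step 11: reserve R7 E 7 -> on_hand[A=34 B=6 C=53 D=53 E=34] avail[A=34 B=6 C=53 D=43 E=27] open={R4,R6,R7}
Step 12: cancel R7 -> on_hand[A=34 B=6 C=53 D=53 E=34] avail[A=34 B=6 C=53 D=43 E=34] open={R4,R6}
Step 13: cancel R6 -> on_hand[A=34 B=6 C=53 D=53 E=34] avail[A=34 B=6 C=53 D=51 E=34] open={R4}
Step 14: commit R4 -> on_hand[A=34 B=6 C=53 D=51 E=34] avail[A=34 B=6 C=53 D=51 E=34] open={}
Step 15: reserve R8 A 1 -> on_hand[A=34 B=6 C=53 D=51 E=34] avail[A=33 B=6 C=53 D=51 E=34] open={R8}
Step 16: commit R8 -> on_hand[A=33 B=6 C=53 D=51 E=34] avail[A=33 B=6 C=53 D=51 E=34] open={}
Step 17: reserve R9 B 2 -> on_hand[A=33 B=6 C=53 D=51 E=34] avail[A=33 B=4 C=53 D=51 E=34] open={R9}
Step 18: reserve R10 C 2 -> on_hand[A=33 B=6 C=53 D=51 E=34] avail[A=33 B=4 C=51 D=51 E=34] open={R10,R9}
Step 19: reserve R11 D 7 -> on_hand[A=33 B=6 C=53 D=51 E=34] avail[A=33 B=4 C=51 D=44 E=34] open={R10,R11,R9}
Open reservations: ['R10', 'R11', 'R9'] -> 3

Answer: 3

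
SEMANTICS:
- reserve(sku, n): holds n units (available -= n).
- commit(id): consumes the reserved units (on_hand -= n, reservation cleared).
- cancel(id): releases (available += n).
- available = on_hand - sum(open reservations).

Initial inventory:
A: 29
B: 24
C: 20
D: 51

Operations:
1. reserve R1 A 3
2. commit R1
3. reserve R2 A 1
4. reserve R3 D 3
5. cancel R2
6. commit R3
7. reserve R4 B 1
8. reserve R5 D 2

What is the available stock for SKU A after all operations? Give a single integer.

Answer: 26

Derivation:
Step 1: reserve R1 A 3 -> on_hand[A=29 B=24 C=20 D=51] avail[A=26 B=24 C=20 D=51] open={R1}
Step 2: commit R1 -> on_hand[A=26 B=24 C=20 D=51] avail[A=26 B=24 C=20 D=51] open={}
Step 3: reserve R2 A 1 -> on_hand[A=26 B=24 C=20 D=51] avail[A=25 B=24 C=20 D=51] open={R2}
Step 4: reserve R3 D 3 -> on_hand[A=26 B=24 C=20 D=51] avail[A=25 B=24 C=20 D=48] open={R2,R3}
Step 5: cancel R2 -> on_hand[A=26 B=24 C=20 D=51] avail[A=26 B=24 C=20 D=48] open={R3}
Step 6: commit R3 -> on_hand[A=26 B=24 C=20 D=48] avail[A=26 B=24 C=20 D=48] open={}
Step 7: reserve R4 B 1 -> on_hand[A=26 B=24 C=20 D=48] avail[A=26 B=23 C=20 D=48] open={R4}
Step 8: reserve R5 D 2 -> on_hand[A=26 B=24 C=20 D=48] avail[A=26 B=23 C=20 D=46] open={R4,R5}
Final available[A] = 26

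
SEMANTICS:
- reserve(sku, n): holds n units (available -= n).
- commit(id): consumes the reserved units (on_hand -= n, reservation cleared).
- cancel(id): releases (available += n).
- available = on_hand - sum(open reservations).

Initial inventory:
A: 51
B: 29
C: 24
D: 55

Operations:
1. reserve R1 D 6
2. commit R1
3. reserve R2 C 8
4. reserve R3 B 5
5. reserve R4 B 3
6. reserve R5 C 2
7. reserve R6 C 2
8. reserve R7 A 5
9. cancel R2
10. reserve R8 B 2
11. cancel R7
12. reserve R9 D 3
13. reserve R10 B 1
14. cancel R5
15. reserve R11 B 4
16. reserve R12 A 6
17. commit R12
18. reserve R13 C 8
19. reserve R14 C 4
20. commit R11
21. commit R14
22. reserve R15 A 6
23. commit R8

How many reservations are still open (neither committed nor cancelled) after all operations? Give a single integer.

Step 1: reserve R1 D 6 -> on_hand[A=51 B=29 C=24 D=55] avail[A=51 B=29 C=24 D=49] open={R1}
Step 2: commit R1 -> on_hand[A=51 B=29 C=24 D=49] avail[A=51 B=29 C=24 D=49] open={}
Step 3: reserve R2 C 8 -> on_hand[A=51 B=29 C=24 D=49] avail[A=51 B=29 C=16 D=49] open={R2}
Step 4: reserve R3 B 5 -> on_hand[A=51 B=29 C=24 D=49] avail[A=51 B=24 C=16 D=49] open={R2,R3}
Step 5: reserve R4 B 3 -> on_hand[A=51 B=29 C=24 D=49] avail[A=51 B=21 C=16 D=49] open={R2,R3,R4}
Step 6: reserve R5 C 2 -> on_hand[A=51 B=29 C=24 D=49] avail[A=51 B=21 C=14 D=49] open={R2,R3,R4,R5}
Step 7: reserve R6 C 2 -> on_hand[A=51 B=29 C=24 D=49] avail[A=51 B=21 C=12 D=49] open={R2,R3,R4,R5,R6}
Step 8: reserve R7 A 5 -> on_hand[A=51 B=29 C=24 D=49] avail[A=46 B=21 C=12 D=49] open={R2,R3,R4,R5,R6,R7}
Step 9: cancel R2 -> on_hand[A=51 B=29 C=24 D=49] avail[A=46 B=21 C=20 D=49] open={R3,R4,R5,R6,R7}
Step 10: reserve R8 B 2 -> on_hand[A=51 B=29 C=24 D=49] avail[A=46 B=19 C=20 D=49] open={R3,R4,R5,R6,R7,R8}
Step 11: cancel R7 -> on_hand[A=51 B=29 C=24 D=49] avail[A=51 B=19 C=20 D=49] open={R3,R4,R5,R6,R8}
Step 12: reserve R9 D 3 -> on_hand[A=51 B=29 C=24 D=49] avail[A=51 B=19 C=20 D=46] open={R3,R4,R5,R6,R8,R9}
Step 13: reserve R10 B 1 -> on_hand[A=51 B=29 C=24 D=49] avail[A=51 B=18 C=20 D=46] open={R10,R3,R4,R5,R6,R8,R9}
Step 14: cancel R5 -> on_hand[A=51 B=29 C=24 D=49] avail[A=51 B=18 C=22 D=46] open={R10,R3,R4,R6,R8,R9}
Step 15: reserve R11 B 4 -> on_hand[A=51 B=29 C=24 D=49] avail[A=51 B=14 C=22 D=46] open={R10,R11,R3,R4,R6,R8,R9}
Step 16: reserve R12 A 6 -> on_hand[A=51 B=29 C=24 D=49] avail[A=45 B=14 C=22 D=46] open={R10,R11,R12,R3,R4,R6,R8,R9}
Step 17: commit R12 -> on_hand[A=45 B=29 C=24 D=49] avail[A=45 B=14 C=22 D=46] open={R10,R11,R3,R4,R6,R8,R9}
Step 18: reserve R13 C 8 -> on_hand[A=45 B=29 C=24 D=49] avail[A=45 B=14 C=14 D=46] open={R10,R11,R13,R3,R4,R6,R8,R9}
Step 19: reserve R14 C 4 -> on_hand[A=45 B=29 C=24 D=49] avail[A=45 B=14 C=10 D=46] open={R10,R11,R13,R14,R3,R4,R6,R8,R9}
Step 20: commit R11 -> on_hand[A=45 B=25 C=24 D=49] avail[A=45 B=14 C=10 D=46] open={R10,R13,R14,R3,R4,R6,R8,R9}
Step 21: commit R14 -> on_hand[A=45 B=25 C=20 D=49] avail[A=45 B=14 C=10 D=46] open={R10,R13,R3,R4,R6,R8,R9}
Step 22: reserve R15 A 6 -> on_hand[A=45 B=25 C=20 D=49] avail[A=39 B=14 C=10 D=46] open={R10,R13,R15,R3,R4,R6,R8,R9}
Step 23: commit R8 -> on_hand[A=45 B=23 C=20 D=49] avail[A=39 B=14 C=10 D=46] open={R10,R13,R15,R3,R4,R6,R9}
Open reservations: ['R10', 'R13', 'R15', 'R3', 'R4', 'R6', 'R9'] -> 7

Answer: 7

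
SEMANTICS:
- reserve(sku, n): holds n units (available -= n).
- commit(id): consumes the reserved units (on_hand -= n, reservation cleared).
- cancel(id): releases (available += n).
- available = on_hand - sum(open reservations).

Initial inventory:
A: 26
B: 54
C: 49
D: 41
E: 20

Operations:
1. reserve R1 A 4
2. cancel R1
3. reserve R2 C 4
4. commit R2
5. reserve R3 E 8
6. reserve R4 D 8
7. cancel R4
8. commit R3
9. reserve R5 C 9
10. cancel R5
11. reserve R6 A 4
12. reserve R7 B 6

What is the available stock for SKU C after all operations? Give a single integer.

Answer: 45

Derivation:
Step 1: reserve R1 A 4 -> on_hand[A=26 B=54 C=49 D=41 E=20] avail[A=22 B=54 C=49 D=41 E=20] open={R1}
Step 2: cancel R1 -> on_hand[A=26 B=54 C=49 D=41 E=20] avail[A=26 B=54 C=49 D=41 E=20] open={}
Step 3: reserve R2 C 4 -> on_hand[A=26 B=54 C=49 D=41 E=20] avail[A=26 B=54 C=45 D=41 E=20] open={R2}
Step 4: commit R2 -> on_hand[A=26 B=54 C=45 D=41 E=20] avail[A=26 B=54 C=45 D=41 E=20] open={}
Step 5: reserve R3 E 8 -> on_hand[A=26 B=54 C=45 D=41 E=20] avail[A=26 B=54 C=45 D=41 E=12] open={R3}
Step 6: reserve R4 D 8 -> on_hand[A=26 B=54 C=45 D=41 E=20] avail[A=26 B=54 C=45 D=33 E=12] open={R3,R4}
Step 7: cancel R4 -> on_hand[A=26 B=54 C=45 D=41 E=20] avail[A=26 B=54 C=45 D=41 E=12] open={R3}
Step 8: commit R3 -> on_hand[A=26 B=54 C=45 D=41 E=12] avail[A=26 B=54 C=45 D=41 E=12] open={}
Step 9: reserve R5 C 9 -> on_hand[A=26 B=54 C=45 D=41 E=12] avail[A=26 B=54 C=36 D=41 E=12] open={R5}
Step 10: cancel R5 -> on_hand[A=26 B=54 C=45 D=41 E=12] avail[A=26 B=54 C=45 D=41 E=12] open={}
Step 11: reserve R6 A 4 -> on_hand[A=26 B=54 C=45 D=41 E=12] avail[A=22 B=54 C=45 D=41 E=12] open={R6}
Step 12: reserve R7 B 6 -> on_hand[A=26 B=54 C=45 D=41 E=12] avail[A=22 B=48 C=45 D=41 E=12] open={R6,R7}
Final available[C] = 45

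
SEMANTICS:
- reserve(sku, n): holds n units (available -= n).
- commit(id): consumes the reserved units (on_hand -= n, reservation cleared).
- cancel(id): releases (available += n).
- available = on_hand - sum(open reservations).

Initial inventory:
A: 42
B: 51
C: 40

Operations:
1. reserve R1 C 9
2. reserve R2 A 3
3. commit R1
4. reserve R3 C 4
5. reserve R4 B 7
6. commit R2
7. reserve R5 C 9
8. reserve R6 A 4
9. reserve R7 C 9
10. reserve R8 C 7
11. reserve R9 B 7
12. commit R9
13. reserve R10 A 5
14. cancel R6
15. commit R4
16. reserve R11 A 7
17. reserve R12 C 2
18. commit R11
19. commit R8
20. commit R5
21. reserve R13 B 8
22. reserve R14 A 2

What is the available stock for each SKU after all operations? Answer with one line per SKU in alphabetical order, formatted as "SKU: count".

Step 1: reserve R1 C 9 -> on_hand[A=42 B=51 C=40] avail[A=42 B=51 C=31] open={R1}
Step 2: reserve R2 A 3 -> on_hand[A=42 B=51 C=40] avail[A=39 B=51 C=31] open={R1,R2}
Step 3: commit R1 -> on_hand[A=42 B=51 C=31] avail[A=39 B=51 C=31] open={R2}
Step 4: reserve R3 C 4 -> on_hand[A=42 B=51 C=31] avail[A=39 B=51 C=27] open={R2,R3}
Step 5: reserve R4 B 7 -> on_hand[A=42 B=51 C=31] avail[A=39 B=44 C=27] open={R2,R3,R4}
Step 6: commit R2 -> on_hand[A=39 B=51 C=31] avail[A=39 B=44 C=27] open={R3,R4}
Step 7: reserve R5 C 9 -> on_hand[A=39 B=51 C=31] avail[A=39 B=44 C=18] open={R3,R4,R5}
Step 8: reserve R6 A 4 -> on_hand[A=39 B=51 C=31] avail[A=35 B=44 C=18] open={R3,R4,R5,R6}
Step 9: reserve R7 C 9 -> on_hand[A=39 B=51 C=31] avail[A=35 B=44 C=9] open={R3,R4,R5,R6,R7}
Step 10: reserve R8 C 7 -> on_hand[A=39 B=51 C=31] avail[A=35 B=44 C=2] open={R3,R4,R5,R6,R7,R8}
Step 11: reserve R9 B 7 -> on_hand[A=39 B=51 C=31] avail[A=35 B=37 C=2] open={R3,R4,R5,R6,R7,R8,R9}
Step 12: commit R9 -> on_hand[A=39 B=44 C=31] avail[A=35 B=37 C=2] open={R3,R4,R5,R6,R7,R8}
Step 13: reserve R10 A 5 -> on_hand[A=39 B=44 C=31] avail[A=30 B=37 C=2] open={R10,R3,R4,R5,R6,R7,R8}
Step 14: cancel R6 -> on_hand[A=39 B=44 C=31] avail[A=34 B=37 C=2] open={R10,R3,R4,R5,R7,R8}
Step 15: commit R4 -> on_hand[A=39 B=37 C=31] avail[A=34 B=37 C=2] open={R10,R3,R5,R7,R8}
Step 16: reserve R11 A 7 -> on_hand[A=39 B=37 C=31] avail[A=27 B=37 C=2] open={R10,R11,R3,R5,R7,R8}
Step 17: reserve R12 C 2 -> on_hand[A=39 B=37 C=31] avail[A=27 B=37 C=0] open={R10,R11,R12,R3,R5,R7,R8}
Step 18: commit R11 -> on_hand[A=32 B=37 C=31] avail[A=27 B=37 C=0] open={R10,R12,R3,R5,R7,R8}
Step 19: commit R8 -> on_hand[A=32 B=37 C=24] avail[A=27 B=37 C=0] open={R10,R12,R3,R5,R7}
Step 20: commit R5 -> on_hand[A=32 B=37 C=15] avail[A=27 B=37 C=0] open={R10,R12,R3,R7}
Step 21: reserve R13 B 8 -> on_hand[A=32 B=37 C=15] avail[A=27 B=29 C=0] open={R10,R12,R13,R3,R7}
Step 22: reserve R14 A 2 -> on_hand[A=32 B=37 C=15] avail[A=25 B=29 C=0] open={R10,R12,R13,R14,R3,R7}

Answer: A: 25
B: 29
C: 0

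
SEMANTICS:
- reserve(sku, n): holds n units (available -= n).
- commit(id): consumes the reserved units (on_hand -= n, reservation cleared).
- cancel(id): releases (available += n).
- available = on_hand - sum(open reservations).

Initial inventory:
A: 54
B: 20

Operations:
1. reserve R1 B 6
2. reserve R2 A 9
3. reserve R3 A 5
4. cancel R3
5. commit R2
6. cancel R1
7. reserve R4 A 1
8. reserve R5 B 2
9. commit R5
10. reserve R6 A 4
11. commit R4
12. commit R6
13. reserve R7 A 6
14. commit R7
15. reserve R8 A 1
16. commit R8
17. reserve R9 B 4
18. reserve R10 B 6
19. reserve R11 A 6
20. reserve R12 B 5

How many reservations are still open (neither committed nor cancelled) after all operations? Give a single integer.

Step 1: reserve R1 B 6 -> on_hand[A=54 B=20] avail[A=54 B=14] open={R1}
Step 2: reserve R2 A 9 -> on_hand[A=54 B=20] avail[A=45 B=14] open={R1,R2}
Step 3: reserve R3 A 5 -> on_hand[A=54 B=20] avail[A=40 B=14] open={R1,R2,R3}
Step 4: cancel R3 -> on_hand[A=54 B=20] avail[A=45 B=14] open={R1,R2}
Step 5: commit R2 -> on_hand[A=45 B=20] avail[A=45 B=14] open={R1}
Step 6: cancel R1 -> on_hand[A=45 B=20] avail[A=45 B=20] open={}
Step 7: reserve R4 A 1 -> on_hand[A=45 B=20] avail[A=44 B=20] open={R4}
Step 8: reserve R5 B 2 -> on_hand[A=45 B=20] avail[A=44 B=18] open={R4,R5}
Step 9: commit R5 -> on_hand[A=45 B=18] avail[A=44 B=18] open={R4}
Step 10: reserve R6 A 4 -> on_hand[A=45 B=18] avail[A=40 B=18] open={R4,R6}
Step 11: commit R4 -> on_hand[A=44 B=18] avail[A=40 B=18] open={R6}
Step 12: commit R6 -> on_hand[A=40 B=18] avail[A=40 B=18] open={}
Step 13: reserve R7 A 6 -> on_hand[A=40 B=18] avail[A=34 B=18] open={R7}
Step 14: commit R7 -> on_hand[A=34 B=18] avail[A=34 B=18] open={}
Step 15: reserve R8 A 1 -> on_hand[A=34 B=18] avail[A=33 B=18] open={R8}
Step 16: commit R8 -> on_hand[A=33 B=18] avail[A=33 B=18] open={}
Step 17: reserve R9 B 4 -> on_hand[A=33 B=18] avail[A=33 B=14] open={R9}
Step 18: reserve R10 B 6 -> on_hand[A=33 B=18] avail[A=33 B=8] open={R10,R9}
Step 19: reserve R11 A 6 -> on_hand[A=33 B=18] avail[A=27 B=8] open={R10,R11,R9}
Step 20: reserve R12 B 5 -> on_hand[A=33 B=18] avail[A=27 B=3] open={R10,R11,R12,R9}
Open reservations: ['R10', 'R11', 'R12', 'R9'] -> 4

Answer: 4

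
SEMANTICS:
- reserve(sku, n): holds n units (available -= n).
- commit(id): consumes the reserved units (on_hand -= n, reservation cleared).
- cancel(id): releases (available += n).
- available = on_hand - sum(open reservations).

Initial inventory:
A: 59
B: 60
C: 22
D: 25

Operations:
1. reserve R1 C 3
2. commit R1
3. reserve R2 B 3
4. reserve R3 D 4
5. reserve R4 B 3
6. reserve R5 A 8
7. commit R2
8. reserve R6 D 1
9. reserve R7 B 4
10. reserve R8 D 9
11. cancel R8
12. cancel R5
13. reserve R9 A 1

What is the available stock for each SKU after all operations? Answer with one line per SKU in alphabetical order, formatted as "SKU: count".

Step 1: reserve R1 C 3 -> on_hand[A=59 B=60 C=22 D=25] avail[A=59 B=60 C=19 D=25] open={R1}
Step 2: commit R1 -> on_hand[A=59 B=60 C=19 D=25] avail[A=59 B=60 C=19 D=25] open={}
Step 3: reserve R2 B 3 -> on_hand[A=59 B=60 C=19 D=25] avail[A=59 B=57 C=19 D=25] open={R2}
Step 4: reserve R3 D 4 -> on_hand[A=59 B=60 C=19 D=25] avail[A=59 B=57 C=19 D=21] open={R2,R3}
Step 5: reserve R4 B 3 -> on_hand[A=59 B=60 C=19 D=25] avail[A=59 B=54 C=19 D=21] open={R2,R3,R4}
Step 6: reserve R5 A 8 -> on_hand[A=59 B=60 C=19 D=25] avail[A=51 B=54 C=19 D=21] open={R2,R3,R4,R5}
Step 7: commit R2 -> on_hand[A=59 B=57 C=19 D=25] avail[A=51 B=54 C=19 D=21] open={R3,R4,R5}
Step 8: reserve R6 D 1 -> on_hand[A=59 B=57 C=19 D=25] avail[A=51 B=54 C=19 D=20] open={R3,R4,R5,R6}
Step 9: reserve R7 B 4 -> on_hand[A=59 B=57 C=19 D=25] avail[A=51 B=50 C=19 D=20] open={R3,R4,R5,R6,R7}
Step 10: reserve R8 D 9 -> on_hand[A=59 B=57 C=19 D=25] avail[A=51 B=50 C=19 D=11] open={R3,R4,R5,R6,R7,R8}
Step 11: cancel R8 -> on_hand[A=59 B=57 C=19 D=25] avail[A=51 B=50 C=19 D=20] open={R3,R4,R5,R6,R7}
Step 12: cancel R5 -> on_hand[A=59 B=57 C=19 D=25] avail[A=59 B=50 C=19 D=20] open={R3,R4,R6,R7}
Step 13: reserve R9 A 1 -> on_hand[A=59 B=57 C=19 D=25] avail[A=58 B=50 C=19 D=20] open={R3,R4,R6,R7,R9}

Answer: A: 58
B: 50
C: 19
D: 20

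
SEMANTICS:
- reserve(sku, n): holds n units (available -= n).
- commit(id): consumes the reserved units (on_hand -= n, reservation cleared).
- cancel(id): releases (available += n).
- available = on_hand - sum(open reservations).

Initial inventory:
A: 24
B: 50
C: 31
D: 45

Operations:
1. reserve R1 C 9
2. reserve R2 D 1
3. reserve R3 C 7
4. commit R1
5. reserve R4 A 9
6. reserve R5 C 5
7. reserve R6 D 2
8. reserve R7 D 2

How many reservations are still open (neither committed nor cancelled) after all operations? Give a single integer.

Step 1: reserve R1 C 9 -> on_hand[A=24 B=50 C=31 D=45] avail[A=24 B=50 C=22 D=45] open={R1}
Step 2: reserve R2 D 1 -> on_hand[A=24 B=50 C=31 D=45] avail[A=24 B=50 C=22 D=44] open={R1,R2}
Step 3: reserve R3 C 7 -> on_hand[A=24 B=50 C=31 D=45] avail[A=24 B=50 C=15 D=44] open={R1,R2,R3}
Step 4: commit R1 -> on_hand[A=24 B=50 C=22 D=45] avail[A=24 B=50 C=15 D=44] open={R2,R3}
Step 5: reserve R4 A 9 -> on_hand[A=24 B=50 C=22 D=45] avail[A=15 B=50 C=15 D=44] open={R2,R3,R4}
Step 6: reserve R5 C 5 -> on_hand[A=24 B=50 C=22 D=45] avail[A=15 B=50 C=10 D=44] open={R2,R3,R4,R5}
Step 7: reserve R6 D 2 -> on_hand[A=24 B=50 C=22 D=45] avail[A=15 B=50 C=10 D=42] open={R2,R3,R4,R5,R6}
Step 8: reserve R7 D 2 -> on_hand[A=24 B=50 C=22 D=45] avail[A=15 B=50 C=10 D=40] open={R2,R3,R4,R5,R6,R7}
Open reservations: ['R2', 'R3', 'R4', 'R5', 'R6', 'R7'] -> 6

Answer: 6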